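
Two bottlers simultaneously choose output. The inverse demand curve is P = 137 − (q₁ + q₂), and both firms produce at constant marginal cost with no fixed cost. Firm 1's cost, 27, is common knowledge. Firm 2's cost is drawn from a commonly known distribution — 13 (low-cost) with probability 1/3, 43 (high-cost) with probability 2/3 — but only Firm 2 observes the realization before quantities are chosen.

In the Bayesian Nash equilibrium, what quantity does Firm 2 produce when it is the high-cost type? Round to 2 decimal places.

Firm 2 with cost c maximizes (137 − (q₁+q₂) − c)·q₂, giving q₂(c) = (137 − c − q₁)/2.
E[c₂] = 1/3·13 + 2/3·43 = 33
Firm 1's FOC against E[q₂] yields q₁ = (137 − 2·27 + E[c₂])/3 = (137 − 54 + 33)/3 = 38.6667.
q₂(high-cost) = (137 − 43 − 38.6667)/2 = 27.6667.

27.67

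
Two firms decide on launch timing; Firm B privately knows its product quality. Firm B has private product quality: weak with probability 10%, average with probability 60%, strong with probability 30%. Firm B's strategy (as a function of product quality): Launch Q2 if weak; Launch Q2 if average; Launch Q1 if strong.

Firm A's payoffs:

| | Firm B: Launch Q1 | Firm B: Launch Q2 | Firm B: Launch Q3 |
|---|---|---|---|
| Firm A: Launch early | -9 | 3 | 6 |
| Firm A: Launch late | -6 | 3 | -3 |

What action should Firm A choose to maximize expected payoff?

Compute Firm A's expected payoff for each action, taking the expectation over Firm B's type.
E[Launch early] = 0.1·(3) + 0.6·(3) + 0.3·(-9) = -0.6
E[Launch late] = 0.1·(3) + 0.6·(3) + 0.3·(-6) = 0.3
Best response: Launch late (0.3 is the largest).

Launch late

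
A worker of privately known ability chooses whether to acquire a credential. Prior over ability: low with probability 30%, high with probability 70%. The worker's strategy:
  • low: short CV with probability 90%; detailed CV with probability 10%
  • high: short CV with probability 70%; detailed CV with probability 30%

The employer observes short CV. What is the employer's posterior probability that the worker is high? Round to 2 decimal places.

0.64

P(short CV) = 0.3·0.9 + 0.7·0.7 = 0.76
P(high | short CV) = (0.7·0.7) / 0.76 = 0.49 / 0.76 = 0.644737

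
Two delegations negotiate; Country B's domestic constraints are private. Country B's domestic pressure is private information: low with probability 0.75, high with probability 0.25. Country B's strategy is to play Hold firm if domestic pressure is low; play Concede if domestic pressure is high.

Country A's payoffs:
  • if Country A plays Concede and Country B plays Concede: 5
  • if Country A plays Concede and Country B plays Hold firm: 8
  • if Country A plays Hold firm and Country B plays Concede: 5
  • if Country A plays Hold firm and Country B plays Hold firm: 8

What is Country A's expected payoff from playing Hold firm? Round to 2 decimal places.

E[Hold firm] = 0.75·8 + 0.25·5 = 6 + 1.25 = 7.25

7.25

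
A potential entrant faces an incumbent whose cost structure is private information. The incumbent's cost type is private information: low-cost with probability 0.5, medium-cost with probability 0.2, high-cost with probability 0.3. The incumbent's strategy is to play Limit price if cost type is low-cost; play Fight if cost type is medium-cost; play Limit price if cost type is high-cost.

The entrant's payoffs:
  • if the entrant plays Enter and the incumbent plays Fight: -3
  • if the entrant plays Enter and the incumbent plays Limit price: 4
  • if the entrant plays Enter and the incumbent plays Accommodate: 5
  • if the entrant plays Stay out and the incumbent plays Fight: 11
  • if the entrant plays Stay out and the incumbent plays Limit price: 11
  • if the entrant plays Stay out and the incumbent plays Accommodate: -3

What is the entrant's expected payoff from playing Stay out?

E[Stay out] = 0.5·11 + 0.2·11 + 0.3·11 = 5.5 + 2.2 + 3.3 = 11

11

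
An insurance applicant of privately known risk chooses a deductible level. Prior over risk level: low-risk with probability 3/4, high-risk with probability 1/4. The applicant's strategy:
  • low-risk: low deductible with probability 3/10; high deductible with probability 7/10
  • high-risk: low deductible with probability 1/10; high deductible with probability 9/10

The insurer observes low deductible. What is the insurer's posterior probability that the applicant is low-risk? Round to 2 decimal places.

0.90

P(low deductible) = (3/4)·(3/10) + (1/4)·(1/10) = 1/4
P(low-risk | low deductible) = ((3/4)·(3/10)) / (1/4) = (9/40) / (1/4) = 9/10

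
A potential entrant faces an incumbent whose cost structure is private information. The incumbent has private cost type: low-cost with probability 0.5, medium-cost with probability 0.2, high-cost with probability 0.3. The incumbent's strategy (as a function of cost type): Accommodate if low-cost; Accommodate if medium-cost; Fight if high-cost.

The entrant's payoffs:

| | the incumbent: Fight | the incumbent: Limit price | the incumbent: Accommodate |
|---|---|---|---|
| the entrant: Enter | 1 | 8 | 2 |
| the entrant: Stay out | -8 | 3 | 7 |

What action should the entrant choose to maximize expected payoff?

Stay out

Compute the entrant's expected payoff for each action, taking the expectation over the incumbent's type.
E[Enter] = 0.5·(2) + 0.2·(2) + 0.3·(1) = 1.7
E[Stay out] = 0.5·(7) + 0.2·(7) + 0.3·(-8) = 2.5
Best response: Stay out (2.5 is the largest).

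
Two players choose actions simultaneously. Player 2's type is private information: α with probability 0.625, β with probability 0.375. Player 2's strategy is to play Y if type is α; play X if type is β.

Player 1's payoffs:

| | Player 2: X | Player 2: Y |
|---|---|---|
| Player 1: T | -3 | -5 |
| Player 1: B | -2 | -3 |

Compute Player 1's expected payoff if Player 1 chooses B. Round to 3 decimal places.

-2.625

E[B] = 0.625·(-3) + 0.375·(-2) = (-1.875) + (-0.75) = -2.625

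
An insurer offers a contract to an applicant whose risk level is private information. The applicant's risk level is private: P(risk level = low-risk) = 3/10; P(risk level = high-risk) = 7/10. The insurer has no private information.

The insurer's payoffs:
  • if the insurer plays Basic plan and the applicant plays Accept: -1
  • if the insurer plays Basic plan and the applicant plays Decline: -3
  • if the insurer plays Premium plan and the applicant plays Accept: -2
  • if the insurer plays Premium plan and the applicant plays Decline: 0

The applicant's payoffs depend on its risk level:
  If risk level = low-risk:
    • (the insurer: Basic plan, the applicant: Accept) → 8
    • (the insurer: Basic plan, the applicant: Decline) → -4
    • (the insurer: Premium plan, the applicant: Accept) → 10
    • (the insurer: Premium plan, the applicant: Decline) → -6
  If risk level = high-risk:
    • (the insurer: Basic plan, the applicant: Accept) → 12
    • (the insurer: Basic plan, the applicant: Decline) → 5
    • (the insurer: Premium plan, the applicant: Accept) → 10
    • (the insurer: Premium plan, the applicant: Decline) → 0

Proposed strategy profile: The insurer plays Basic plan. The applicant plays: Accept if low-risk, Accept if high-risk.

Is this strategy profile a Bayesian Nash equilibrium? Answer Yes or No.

Yes

A profile is a BNE iff every type of every player is best-responding given beliefs about the other side.
The insurer plays Basic plan: E[Basic plan] = 3/10·(-1) + 7/10·(-1) = -1; E[Premium plan] = -2. Best-responding. ✓
The applicant (risk level low-risk), facing Basic plan: Accept gives 8, Decline gives -4. Proposed Accept is best. ✓
The applicant (risk level high-risk), facing Basic plan: Accept gives 12, Decline gives 5. Proposed Accept is best. ✓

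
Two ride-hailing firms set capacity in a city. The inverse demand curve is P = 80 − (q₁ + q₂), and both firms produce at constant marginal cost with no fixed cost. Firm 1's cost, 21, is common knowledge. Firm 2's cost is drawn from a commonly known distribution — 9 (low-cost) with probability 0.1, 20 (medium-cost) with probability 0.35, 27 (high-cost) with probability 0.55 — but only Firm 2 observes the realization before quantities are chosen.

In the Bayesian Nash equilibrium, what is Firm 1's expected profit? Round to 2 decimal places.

Type-c best response for Firm 2: q₂(c) = (80 − c)/2 − q₁/2.
Firm 1 maximizes expected profit; its first-order condition is 80 − 2q₁ − E[q₂] − 21 = 0.
Substituting E[q₂] and solving: E[c₂] = 22.75, so q₁ = (80 − 2·21 + 22.75)/3 = 20.25.
E[P] = 80 − (q₁ + E[q₂]) = 41.25; Firm 1's expected profit = (E[P] − 21)·q₁ = (41.25 − 21)·20.25 = 410.062.

410.06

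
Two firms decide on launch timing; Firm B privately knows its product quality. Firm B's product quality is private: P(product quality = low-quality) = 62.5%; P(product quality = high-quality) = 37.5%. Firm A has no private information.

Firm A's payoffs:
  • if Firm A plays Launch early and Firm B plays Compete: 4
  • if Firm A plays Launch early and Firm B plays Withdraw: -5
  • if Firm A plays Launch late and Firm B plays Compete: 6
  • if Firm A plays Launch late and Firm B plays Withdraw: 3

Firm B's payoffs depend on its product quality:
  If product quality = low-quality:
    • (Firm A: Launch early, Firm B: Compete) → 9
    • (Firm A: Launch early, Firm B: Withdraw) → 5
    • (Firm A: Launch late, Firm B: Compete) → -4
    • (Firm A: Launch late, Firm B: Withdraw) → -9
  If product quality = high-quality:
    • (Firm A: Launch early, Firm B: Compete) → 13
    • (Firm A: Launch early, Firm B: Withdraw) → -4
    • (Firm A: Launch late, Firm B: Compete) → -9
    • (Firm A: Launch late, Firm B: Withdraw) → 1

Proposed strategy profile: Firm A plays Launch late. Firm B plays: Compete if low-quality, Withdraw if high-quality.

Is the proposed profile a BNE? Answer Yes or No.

A profile is a BNE iff every type of every player is best-responding given beliefs about the other side.
Firm A plays Launch late: E[Launch late] = 0.625·(6) + 0.375·(3) = 4.875; E[Launch early] = 0.625. Best-responding. ✓
Firm B (product quality low-quality), facing Launch late: Compete gives -4, Withdraw gives -9. Proposed Compete is best. ✓
Firm B (product quality high-quality), facing Launch late: Compete gives -9, Withdraw gives 1. Proposed Withdraw is best. ✓

Yes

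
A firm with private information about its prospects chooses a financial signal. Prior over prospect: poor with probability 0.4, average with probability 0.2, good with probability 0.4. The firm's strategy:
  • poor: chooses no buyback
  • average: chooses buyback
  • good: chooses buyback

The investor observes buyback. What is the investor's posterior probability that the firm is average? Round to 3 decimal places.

0.333

Apply Bayes' rule using the sender's strategy as the likelihood.
P(buyback) = 0.4·0 + 0.2·1 + 0.4·1 = 0.6
P(average | buyback) = (0.2·1) / 0.6 = 0.2 / 0.6 = 0.333333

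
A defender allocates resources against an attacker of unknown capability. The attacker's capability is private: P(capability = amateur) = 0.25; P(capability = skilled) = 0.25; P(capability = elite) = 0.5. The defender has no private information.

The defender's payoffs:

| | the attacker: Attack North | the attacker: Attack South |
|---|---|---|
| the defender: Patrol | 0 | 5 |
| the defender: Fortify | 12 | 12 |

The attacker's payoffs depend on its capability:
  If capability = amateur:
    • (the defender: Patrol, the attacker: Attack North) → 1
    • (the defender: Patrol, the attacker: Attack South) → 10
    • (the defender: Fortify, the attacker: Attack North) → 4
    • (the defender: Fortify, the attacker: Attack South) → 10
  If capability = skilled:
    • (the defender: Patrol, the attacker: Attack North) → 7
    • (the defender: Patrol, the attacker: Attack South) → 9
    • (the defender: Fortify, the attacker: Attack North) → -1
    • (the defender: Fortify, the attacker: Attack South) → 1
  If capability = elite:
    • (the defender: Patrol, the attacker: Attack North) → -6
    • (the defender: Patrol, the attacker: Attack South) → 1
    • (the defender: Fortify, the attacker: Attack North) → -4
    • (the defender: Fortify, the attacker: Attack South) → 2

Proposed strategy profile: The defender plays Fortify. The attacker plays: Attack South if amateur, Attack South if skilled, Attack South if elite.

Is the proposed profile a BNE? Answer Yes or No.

Yes

A profile is a BNE iff every type of every player is best-responding given beliefs about the other side.
The defender plays Fortify: E[Fortify] = 0.25·(12) + 0.25·(12) + 0.5·(12) = 12; E[Patrol] = 5. Best-responding. ✓
The attacker (capability amateur), facing Fortify: Attack North gives 4, Attack South gives 10. Proposed Attack South is best. ✓
The attacker (capability skilled), facing Fortify: Attack North gives -1, Attack South gives 1. Proposed Attack South is best. ✓
The attacker (capability elite), facing Fortify: Attack North gives -4, Attack South gives 2. Proposed Attack South is best. ✓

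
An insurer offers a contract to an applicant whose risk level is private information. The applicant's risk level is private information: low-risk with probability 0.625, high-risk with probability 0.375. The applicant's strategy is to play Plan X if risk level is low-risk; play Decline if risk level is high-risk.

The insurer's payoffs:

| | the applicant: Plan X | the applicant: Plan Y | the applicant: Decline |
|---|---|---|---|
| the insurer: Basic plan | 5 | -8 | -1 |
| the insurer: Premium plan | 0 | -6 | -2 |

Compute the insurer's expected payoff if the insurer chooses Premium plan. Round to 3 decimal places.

E[Premium plan] = 0.625·0 + 0.375·(-2) = 0 + (-0.75) = -0.75

-0.750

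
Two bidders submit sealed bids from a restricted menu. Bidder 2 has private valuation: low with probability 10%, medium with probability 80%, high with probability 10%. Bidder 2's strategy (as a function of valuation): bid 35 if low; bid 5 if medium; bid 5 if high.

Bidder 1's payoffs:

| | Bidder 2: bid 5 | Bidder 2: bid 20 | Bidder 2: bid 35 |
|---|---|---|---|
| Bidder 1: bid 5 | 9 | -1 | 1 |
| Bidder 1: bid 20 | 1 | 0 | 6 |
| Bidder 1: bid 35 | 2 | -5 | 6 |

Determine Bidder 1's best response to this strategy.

Compute Bidder 1's expected payoff for each action, taking the expectation over Bidder 2's type.
E[bid 5] = 0.1·(1) + 0.8·(9) + 0.1·(9) = 8.2
E[bid 20] = 0.1·(6) + 0.8·(1) + 0.1·(1) = 1.5
E[bid 35] = 0.1·(6) + 0.8·(2) + 0.1·(2) = 2.4
Best response: bid 5 (8.2 is the largest).

bid 5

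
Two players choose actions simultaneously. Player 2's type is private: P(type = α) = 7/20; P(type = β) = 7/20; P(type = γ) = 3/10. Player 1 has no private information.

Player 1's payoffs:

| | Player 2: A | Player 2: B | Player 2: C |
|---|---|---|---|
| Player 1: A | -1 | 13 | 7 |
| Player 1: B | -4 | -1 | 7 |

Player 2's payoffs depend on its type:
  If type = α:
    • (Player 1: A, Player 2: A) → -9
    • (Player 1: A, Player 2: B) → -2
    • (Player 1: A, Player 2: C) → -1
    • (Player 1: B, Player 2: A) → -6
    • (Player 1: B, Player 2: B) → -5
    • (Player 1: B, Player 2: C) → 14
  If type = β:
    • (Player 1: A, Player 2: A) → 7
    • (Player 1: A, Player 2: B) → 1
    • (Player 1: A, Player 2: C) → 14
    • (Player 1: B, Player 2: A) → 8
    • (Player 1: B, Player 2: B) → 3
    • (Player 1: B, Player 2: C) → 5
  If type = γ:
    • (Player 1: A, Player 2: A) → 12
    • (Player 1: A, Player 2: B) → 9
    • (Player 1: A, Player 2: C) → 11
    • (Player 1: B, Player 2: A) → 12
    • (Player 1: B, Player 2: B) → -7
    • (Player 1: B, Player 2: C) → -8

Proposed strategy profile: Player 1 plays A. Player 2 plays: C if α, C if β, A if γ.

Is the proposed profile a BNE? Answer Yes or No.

Player 1 plays A: E[A] = 7/20·(7) + 7/20·(7) + 3/10·(-1) = 23/5; E[B] = 37/10. Best-responding. ✓
Player 2 (type α), facing A: A gives -9, B gives -2, C gives -1. Proposed C is best. ✓
Player 2 (type β), facing A: A gives 7, B gives 1, C gives 14. Proposed C is best. ✓
Player 2 (type γ), facing A: A gives 12, B gives 9, C gives 11. Proposed A is best. ✓

Yes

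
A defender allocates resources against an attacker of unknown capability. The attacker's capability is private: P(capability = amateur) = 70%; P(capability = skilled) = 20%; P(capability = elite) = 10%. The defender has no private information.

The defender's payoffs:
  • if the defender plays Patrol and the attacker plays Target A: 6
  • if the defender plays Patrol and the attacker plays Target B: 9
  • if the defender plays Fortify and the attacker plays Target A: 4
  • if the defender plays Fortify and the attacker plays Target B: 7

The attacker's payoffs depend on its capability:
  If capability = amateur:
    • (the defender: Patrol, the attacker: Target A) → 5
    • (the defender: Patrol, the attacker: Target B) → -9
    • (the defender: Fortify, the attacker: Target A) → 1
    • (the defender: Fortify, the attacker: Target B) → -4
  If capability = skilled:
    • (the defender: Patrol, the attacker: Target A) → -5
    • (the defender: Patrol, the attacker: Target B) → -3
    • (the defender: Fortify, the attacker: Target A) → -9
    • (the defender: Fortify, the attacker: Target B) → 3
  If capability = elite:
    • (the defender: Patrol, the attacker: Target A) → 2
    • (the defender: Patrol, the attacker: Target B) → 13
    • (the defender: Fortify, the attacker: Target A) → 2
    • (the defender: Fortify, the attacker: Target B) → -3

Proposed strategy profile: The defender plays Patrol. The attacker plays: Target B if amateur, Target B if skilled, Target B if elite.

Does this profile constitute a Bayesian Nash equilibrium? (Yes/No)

The defender plays Patrol: E[Patrol] = 0.7·(9) + 0.2·(9) + 0.1·(9) = 9; E[Fortify] = 7. Best-responding. ✓
The attacker (capability amateur), facing Patrol: Target A gives 5, Target B gives -9. Proposed Target B is not best — profitable deviation exists. ✗
The attacker (capability skilled), facing Patrol: Target A gives -5, Target B gives -3. Proposed Target B is best. ✓
The attacker (capability elite), facing Patrol: Target A gives 2, Target B gives 13. Proposed Target B is best. ✓

No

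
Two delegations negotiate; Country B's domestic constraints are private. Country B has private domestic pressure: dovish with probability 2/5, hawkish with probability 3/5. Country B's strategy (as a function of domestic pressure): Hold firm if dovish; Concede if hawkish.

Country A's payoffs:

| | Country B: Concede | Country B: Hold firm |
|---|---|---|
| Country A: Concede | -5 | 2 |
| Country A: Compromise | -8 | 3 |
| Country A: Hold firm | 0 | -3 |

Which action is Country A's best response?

E[Concede] = 2/5·(2) + 3/5·(-5) = -11/5
E[Compromise] = 2/5·(3) + 3/5·(-8) = -18/5
E[Hold firm] = 2/5·(-3) + 3/5·(0) = -6/5
Best response: Hold firm (-6/5 is the largest).

Hold firm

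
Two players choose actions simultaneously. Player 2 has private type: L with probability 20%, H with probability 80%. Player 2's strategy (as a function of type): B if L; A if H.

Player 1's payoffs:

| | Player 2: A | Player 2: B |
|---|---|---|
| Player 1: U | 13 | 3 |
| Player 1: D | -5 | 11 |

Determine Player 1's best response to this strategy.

U

E[U] = 0.2·(3) + 0.8·(13) = 11
E[D] = 0.2·(11) + 0.8·(-5) = -1.8
Best response: U (11 is the largest).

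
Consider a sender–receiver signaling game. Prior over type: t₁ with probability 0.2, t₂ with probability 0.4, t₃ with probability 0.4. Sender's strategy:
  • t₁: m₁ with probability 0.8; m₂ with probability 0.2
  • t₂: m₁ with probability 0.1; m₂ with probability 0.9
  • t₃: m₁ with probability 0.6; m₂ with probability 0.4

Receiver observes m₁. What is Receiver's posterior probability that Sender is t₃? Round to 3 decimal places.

0.545

P(m₁) = 0.2·0.8 + 0.4·0.1 + 0.4·0.6 = 0.44
P(t₃ | m₁) = (0.4·0.6) / 0.44 = 0.24 / 0.44 = 0.545455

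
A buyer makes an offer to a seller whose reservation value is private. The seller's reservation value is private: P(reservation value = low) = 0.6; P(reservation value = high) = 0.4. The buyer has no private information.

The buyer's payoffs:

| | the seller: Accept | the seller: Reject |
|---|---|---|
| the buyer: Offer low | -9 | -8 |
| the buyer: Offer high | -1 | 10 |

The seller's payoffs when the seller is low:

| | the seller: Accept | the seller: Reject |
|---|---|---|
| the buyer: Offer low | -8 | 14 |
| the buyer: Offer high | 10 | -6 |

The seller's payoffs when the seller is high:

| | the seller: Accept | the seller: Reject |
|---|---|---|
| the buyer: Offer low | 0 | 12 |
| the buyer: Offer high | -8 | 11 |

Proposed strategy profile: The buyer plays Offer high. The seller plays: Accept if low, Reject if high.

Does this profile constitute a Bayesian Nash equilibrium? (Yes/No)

Yes

The buyer plays Offer high: E[Offer high] = 0.6·(-1) + 0.4·(10) = 3.4; E[Offer low] = -8.6. Best-responding. ✓
The seller (reservation value low), facing Offer high: Accept gives 10, Reject gives -6. Proposed Accept is best. ✓
The seller (reservation value high), facing Offer high: Accept gives -8, Reject gives 11. Proposed Reject is best. ✓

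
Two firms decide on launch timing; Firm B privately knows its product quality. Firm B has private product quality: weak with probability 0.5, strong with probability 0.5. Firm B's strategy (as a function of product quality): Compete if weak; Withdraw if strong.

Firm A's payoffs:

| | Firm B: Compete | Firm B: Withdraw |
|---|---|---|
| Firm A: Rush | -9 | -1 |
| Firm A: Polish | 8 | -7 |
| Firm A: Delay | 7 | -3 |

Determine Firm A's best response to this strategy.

E[Rush] = 0.5·(-9) + 0.5·(-1) = -5
E[Polish] = 0.5·(8) + 0.5·(-7) = 0.5
E[Delay] = 0.5·(7) + 0.5·(-3) = 2
Best response: Delay (2 is the largest).

Delay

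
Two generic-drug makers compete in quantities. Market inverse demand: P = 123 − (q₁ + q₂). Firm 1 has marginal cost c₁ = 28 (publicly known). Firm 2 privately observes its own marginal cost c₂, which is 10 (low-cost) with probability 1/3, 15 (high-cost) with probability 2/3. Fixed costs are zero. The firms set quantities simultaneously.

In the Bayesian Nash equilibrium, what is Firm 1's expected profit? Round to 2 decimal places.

Type-c best response for Firm 2: q₂(c) = (123 − c)/2 − q₁/2.
Firm 1 maximizes expected profit; its first-order condition is 123 − 2q₁ − E[q₂] − 28 = 0.
Substituting E[q₂] and solving: E[c₂] = 13.3333, so q₁ = (123 − 2·28 + 13.3333)/3 = 26.7778.
E[P] = 123 − (q₁ + E[q₂]) = 54.7778; Firm 1's expected profit = (E[P] − 28)·q₁ = (54.7778 − 28)·26.7778 = 717.049.

717.05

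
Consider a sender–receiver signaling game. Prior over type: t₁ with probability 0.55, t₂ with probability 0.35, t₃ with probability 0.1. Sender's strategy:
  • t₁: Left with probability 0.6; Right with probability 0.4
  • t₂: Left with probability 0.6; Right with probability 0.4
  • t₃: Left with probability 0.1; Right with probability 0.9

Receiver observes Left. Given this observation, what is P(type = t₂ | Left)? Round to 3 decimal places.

0.382

Apply Bayes' rule using the sender's strategy as the likelihood.
P(Left) = 0.55·0.6 + 0.35·0.6 + 0.1·0.1 = 0.55
P(t₂ | Left) = (0.35·0.6) / 0.55 = 0.21 / 0.55 = 0.381818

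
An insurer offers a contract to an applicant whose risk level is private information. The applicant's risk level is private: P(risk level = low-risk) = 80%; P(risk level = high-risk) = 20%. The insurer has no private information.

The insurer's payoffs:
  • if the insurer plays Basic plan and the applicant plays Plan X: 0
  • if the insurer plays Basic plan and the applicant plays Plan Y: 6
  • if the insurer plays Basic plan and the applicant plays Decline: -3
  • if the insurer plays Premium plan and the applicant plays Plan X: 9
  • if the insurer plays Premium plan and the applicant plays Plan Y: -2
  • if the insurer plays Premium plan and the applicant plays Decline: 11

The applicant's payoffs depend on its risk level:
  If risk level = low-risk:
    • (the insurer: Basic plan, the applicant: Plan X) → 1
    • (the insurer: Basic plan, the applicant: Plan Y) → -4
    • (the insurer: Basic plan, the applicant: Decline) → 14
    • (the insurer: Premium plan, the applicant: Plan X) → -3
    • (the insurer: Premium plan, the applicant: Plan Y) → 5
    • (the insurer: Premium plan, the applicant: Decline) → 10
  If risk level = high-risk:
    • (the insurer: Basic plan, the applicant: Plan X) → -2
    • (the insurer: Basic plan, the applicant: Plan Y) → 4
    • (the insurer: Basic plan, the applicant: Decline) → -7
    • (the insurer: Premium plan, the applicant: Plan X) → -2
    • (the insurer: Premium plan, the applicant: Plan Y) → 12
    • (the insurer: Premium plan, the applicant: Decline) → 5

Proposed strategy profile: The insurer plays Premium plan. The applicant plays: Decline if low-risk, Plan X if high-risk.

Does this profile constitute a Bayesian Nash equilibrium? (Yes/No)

A profile is a BNE iff every type of every player is best-responding given beliefs about the other side.
The insurer plays Premium plan: E[Premium plan] = 0.8·(11) + 0.2·(9) = 10.6; E[Basic plan] = -2.4. Best-responding. ✓
The applicant (risk level low-risk), facing Premium plan: Plan X gives -3, Plan Y gives 5, Decline gives 10. Proposed Decline is best. ✓
The applicant (risk level high-risk), facing Premium plan: Plan X gives -2, Plan Y gives 12, Decline gives 5. Proposed Plan X is not best — profitable deviation exists. ✗

No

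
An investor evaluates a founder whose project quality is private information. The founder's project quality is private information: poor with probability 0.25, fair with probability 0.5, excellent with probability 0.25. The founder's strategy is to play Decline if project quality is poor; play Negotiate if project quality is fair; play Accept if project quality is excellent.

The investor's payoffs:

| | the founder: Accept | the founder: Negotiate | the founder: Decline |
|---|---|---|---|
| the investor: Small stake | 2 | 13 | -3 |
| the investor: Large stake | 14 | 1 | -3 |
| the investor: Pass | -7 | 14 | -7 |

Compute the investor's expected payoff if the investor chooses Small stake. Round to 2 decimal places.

6.25

E[Small stake] = 0.25·(-3) + 0.5·13 + 0.25·2 = (-0.75) + 6.5 + 0.5 = 6.25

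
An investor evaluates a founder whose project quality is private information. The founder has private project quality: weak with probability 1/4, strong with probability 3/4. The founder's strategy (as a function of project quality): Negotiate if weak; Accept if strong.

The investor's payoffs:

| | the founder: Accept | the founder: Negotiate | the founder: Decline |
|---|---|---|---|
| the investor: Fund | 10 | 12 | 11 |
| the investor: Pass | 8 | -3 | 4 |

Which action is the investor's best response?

Fund

E[Fund] = 1/4·(12) + 3/4·(10) = 21/2
E[Pass] = 1/4·(-3) + 3/4·(8) = 21/4
Best response: Fund (21/2 is the largest).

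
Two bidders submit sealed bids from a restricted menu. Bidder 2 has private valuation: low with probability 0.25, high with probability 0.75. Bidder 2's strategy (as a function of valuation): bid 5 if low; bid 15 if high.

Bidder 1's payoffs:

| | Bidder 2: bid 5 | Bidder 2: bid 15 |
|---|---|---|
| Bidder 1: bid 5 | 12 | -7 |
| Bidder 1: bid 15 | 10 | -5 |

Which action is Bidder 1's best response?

Compute Bidder 1's expected payoff for each action, taking the expectation over Bidder 2's type.
E[bid 5] = 0.25·(12) + 0.75·(-7) = -2.25
E[bid 15] = 0.25·(10) + 0.75·(-5) = -1.25
Best response: bid 15 (-1.25 is the largest).

bid 15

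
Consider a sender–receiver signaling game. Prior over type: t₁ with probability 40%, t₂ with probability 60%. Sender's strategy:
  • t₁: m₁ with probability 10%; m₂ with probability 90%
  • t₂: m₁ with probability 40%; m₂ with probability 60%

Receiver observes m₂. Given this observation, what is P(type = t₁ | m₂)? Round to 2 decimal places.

Apply Bayes' rule using the sender's strategy as the likelihood.
P(m₂) = 0.4·0.9 + 0.6·0.6 = 0.72
P(t₁ | m₂) = (0.4·0.9) / 0.72 = 0.36 / 0.72 = 0.5

0.50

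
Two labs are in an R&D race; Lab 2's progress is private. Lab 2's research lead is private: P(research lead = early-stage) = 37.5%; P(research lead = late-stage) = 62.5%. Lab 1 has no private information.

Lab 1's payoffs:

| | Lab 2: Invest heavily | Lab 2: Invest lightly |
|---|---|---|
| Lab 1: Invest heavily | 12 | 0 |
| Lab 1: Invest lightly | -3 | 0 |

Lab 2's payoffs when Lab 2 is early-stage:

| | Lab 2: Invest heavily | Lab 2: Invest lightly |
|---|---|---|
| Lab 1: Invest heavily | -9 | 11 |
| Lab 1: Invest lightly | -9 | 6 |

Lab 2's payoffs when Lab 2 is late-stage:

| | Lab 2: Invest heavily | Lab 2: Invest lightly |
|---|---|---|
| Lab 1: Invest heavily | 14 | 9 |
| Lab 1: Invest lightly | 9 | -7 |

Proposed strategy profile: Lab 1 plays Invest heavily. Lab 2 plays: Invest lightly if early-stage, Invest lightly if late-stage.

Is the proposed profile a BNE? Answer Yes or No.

Lab 1 plays Invest heavily: E[Invest heavily] = 0.375·(0) + 0.625·(0) = 0; E[Invest lightly] = 0. Best-responding. ✓
Lab 2 (research lead early-stage), facing Invest heavily: Invest heavily gives -9, Invest lightly gives 11. Proposed Invest lightly is best. ✓
Lab 2 (research lead late-stage), facing Invest heavily: Invest heavily gives 14, Invest lightly gives 9. Proposed Invest lightly is not best — profitable deviation exists. ✗

No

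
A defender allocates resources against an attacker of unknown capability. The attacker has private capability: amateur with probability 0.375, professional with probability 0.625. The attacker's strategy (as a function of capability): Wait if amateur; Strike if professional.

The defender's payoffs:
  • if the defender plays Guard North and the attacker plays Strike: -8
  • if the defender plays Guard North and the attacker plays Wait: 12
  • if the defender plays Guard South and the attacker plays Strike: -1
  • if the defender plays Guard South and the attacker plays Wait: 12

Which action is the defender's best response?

Guard South

E[Guard North] = 0.375·(12) + 0.625·(-8) = -0.5
E[Guard South] = 0.375·(12) + 0.625·(-1) = 3.875
Best response: Guard South (3.875 is the largest).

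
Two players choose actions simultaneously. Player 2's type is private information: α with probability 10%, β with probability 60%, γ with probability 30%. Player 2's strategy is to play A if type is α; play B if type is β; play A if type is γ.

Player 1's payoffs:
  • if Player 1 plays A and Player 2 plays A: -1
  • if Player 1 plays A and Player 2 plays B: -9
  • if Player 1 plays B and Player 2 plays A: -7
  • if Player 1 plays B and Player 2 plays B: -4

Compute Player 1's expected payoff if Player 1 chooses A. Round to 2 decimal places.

Take the expectation over Player 2's type, weighting each type's action by its prior probability.
E[A] = 0.1·(-1) + 0.6·(-9) + 0.3·(-1) = (-0.1) + (-5.4) + (-0.3) = -5.8

-5.80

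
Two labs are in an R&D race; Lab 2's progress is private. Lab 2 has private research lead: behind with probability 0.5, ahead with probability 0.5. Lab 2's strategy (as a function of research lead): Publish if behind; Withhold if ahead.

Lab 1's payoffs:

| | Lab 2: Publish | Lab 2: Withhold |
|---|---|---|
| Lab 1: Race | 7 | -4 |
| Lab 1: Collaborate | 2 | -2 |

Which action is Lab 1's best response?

E[Race] = 0.5·(7) + 0.5·(-4) = 1.5
E[Collaborate] = 0.5·(2) + 0.5·(-2) = 0
Best response: Race (1.5 is the largest).

Race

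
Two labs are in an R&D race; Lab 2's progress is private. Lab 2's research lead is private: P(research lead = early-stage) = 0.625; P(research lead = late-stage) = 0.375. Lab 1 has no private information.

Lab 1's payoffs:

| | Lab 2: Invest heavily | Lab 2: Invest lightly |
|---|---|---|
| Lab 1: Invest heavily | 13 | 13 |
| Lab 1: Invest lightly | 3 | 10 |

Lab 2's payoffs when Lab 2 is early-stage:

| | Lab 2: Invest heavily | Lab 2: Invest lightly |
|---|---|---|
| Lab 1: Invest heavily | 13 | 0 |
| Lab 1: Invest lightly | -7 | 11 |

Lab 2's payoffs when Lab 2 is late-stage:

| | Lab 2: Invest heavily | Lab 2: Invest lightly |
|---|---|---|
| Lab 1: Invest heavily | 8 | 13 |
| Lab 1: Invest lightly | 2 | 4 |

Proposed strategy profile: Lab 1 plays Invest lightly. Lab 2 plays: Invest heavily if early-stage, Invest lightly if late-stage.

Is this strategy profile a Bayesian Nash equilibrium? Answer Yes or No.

No

Lab 1 plays Invest lightly: E[Invest lightly] = 0.625·(3) + 0.375·(10) = 5.625; E[Invest heavily] = 13. Not best-responding. ✗
Lab 2 (research lead early-stage), facing Invest lightly: Invest heavily gives -7, Invest lightly gives 11. Proposed Invest heavily is not best — profitable deviation exists. ✗
Lab 2 (research lead late-stage), facing Invest lightly: Invest heavily gives 2, Invest lightly gives 4. Proposed Invest lightly is best. ✓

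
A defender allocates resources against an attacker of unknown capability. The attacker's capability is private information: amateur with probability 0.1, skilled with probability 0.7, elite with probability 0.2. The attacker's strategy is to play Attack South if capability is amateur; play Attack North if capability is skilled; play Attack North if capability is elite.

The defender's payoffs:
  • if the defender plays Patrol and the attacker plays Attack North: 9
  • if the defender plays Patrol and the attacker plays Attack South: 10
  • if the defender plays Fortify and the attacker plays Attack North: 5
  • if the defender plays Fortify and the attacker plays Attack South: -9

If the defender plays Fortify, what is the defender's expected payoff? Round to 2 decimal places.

Take the expectation over the attacker's capability, weighting each type's action by its prior probability.
E[Fortify] = 0.1·(-9) + 0.7·5 + 0.2·5 = (-0.9) + 3.5 + 1 = 3.6

3.60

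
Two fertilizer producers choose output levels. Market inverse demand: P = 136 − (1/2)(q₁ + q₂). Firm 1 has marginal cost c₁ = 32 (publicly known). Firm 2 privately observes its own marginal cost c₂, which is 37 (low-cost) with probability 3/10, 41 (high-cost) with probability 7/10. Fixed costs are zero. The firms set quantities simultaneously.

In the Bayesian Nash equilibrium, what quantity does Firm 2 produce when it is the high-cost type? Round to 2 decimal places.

Type-c best response for Firm 2: q₂(c) = (136 − c) − q₁/2.
Firm 1 maximizes expected profit; its first-order condition is 136 − q₁ − (1/2)E[q₂] − 32 = 0.
Substituting E[q₂] and solving: E[c₂] = 39.8, so q₁ = (136 − 2·32 + 39.8)/(3/2) = 74.5333.
q₂(high-cost) = (136 − 41 − (1/2)·74.5333) = 57.7333.

57.73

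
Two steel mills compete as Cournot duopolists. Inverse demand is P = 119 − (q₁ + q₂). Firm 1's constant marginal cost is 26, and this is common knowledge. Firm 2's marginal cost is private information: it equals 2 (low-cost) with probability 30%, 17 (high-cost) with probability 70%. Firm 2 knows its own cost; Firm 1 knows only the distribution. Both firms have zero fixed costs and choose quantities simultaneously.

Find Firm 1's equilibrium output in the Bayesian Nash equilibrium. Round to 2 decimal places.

Type-c best response for Firm 2: q₂(c) = (119 − c)/2 − q₁/2.
Firm 1 maximizes expected profit; its first-order condition is 119 − 2q₁ − E[q₂] − 26 = 0.
Substituting E[q₂] and solving: E[c₂] = 12.5, so q₁ = (119 − 2·26 + 12.5)/3 = 26.5.

26.50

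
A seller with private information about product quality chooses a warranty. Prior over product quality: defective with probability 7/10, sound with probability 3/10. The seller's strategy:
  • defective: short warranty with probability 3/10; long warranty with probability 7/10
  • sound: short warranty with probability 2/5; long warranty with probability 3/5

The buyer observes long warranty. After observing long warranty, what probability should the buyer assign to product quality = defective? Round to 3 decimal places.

0.731

P(long warranty) = (7/10)·(7/10) + (3/10)·(3/5) = 67/100
P(defective | long warranty) = ((7/10)·(7/10)) / (67/100) = (49/100) / (67/100) = 49/67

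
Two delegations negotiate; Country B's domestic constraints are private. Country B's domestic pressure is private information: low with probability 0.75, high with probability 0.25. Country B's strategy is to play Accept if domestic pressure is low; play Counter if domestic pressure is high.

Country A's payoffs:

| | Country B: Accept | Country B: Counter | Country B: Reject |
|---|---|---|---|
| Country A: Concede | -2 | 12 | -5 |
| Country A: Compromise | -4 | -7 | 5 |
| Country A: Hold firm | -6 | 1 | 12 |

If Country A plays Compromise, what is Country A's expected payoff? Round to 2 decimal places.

-4.75

E[Compromise] = 0.75·(-4) + 0.25·(-7) = (-3) + (-1.75) = -4.75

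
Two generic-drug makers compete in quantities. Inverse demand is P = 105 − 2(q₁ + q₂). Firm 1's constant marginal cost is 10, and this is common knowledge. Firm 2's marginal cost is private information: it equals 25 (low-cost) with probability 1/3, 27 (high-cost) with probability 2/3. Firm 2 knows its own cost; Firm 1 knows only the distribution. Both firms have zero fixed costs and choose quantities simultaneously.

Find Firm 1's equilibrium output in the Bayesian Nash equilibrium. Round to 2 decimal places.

18.56

Type-c best response for Firm 2: q₂(c) = (105 − c)/4 − q₁/2.
Firm 1 maximizes expected profit; its first-order condition is 105 − 4q₁ − 2E[q₂] − 10 = 0.
Substituting E[q₂] and solving: E[c₂] = 26.3333, so q₁ = (105 − 2·10 + 26.3333)/6 = 18.5556.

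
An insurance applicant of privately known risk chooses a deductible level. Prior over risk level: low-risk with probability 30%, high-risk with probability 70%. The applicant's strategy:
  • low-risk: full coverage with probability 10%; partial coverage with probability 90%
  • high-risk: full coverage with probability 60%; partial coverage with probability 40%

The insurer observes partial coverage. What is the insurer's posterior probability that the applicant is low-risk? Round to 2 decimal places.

Apply Bayes' rule using the sender's strategy as the likelihood.
P(partial coverage) = 0.3·0.9 + 0.7·0.4 = 0.55
P(low-risk | partial coverage) = (0.3·0.9) / 0.55 = 0.27 / 0.55 = 0.490909

0.49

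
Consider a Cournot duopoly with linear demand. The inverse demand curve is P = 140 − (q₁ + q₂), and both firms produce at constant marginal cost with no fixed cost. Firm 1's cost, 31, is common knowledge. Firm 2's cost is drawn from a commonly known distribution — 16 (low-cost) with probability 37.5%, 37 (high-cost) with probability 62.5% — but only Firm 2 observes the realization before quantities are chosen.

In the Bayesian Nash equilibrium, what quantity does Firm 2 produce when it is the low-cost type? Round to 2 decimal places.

Firm 2 with cost c maximizes (140 − (q₁+q₂) − c)·q₂, giving q₂(c) = (140 − c − q₁)/2.
E[c₂] = 0.375·16 + 0.625·37 = 29.125
Firm 1's FOC against E[q₂] yields q₁ = (140 − 2·31 + E[c₂])/3 = (140 − 62 + 29.125)/3 = 35.7083.
q₂(low-cost) = (140 − 16 − 35.7083)/2 = 44.1458.

44.15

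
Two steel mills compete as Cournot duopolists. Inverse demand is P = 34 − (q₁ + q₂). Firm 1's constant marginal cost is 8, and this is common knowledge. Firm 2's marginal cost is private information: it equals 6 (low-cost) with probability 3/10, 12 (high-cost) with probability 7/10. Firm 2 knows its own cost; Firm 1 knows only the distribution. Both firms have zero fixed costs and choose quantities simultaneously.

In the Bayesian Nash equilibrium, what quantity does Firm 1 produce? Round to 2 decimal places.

Firm 2 with cost c maximizes (34 − (q₁+q₂) − c)·q₂, giving q₂(c) = (34 − c − q₁)/2.
E[c₂] = 3/10·6 + 7/10·12 = 10.2
Firm 1's FOC against E[q₂] yields q₁ = (34 − 2·8 + E[c₂])/3 = (34 − 16 + 10.2)/3 = 9.4.

9.40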